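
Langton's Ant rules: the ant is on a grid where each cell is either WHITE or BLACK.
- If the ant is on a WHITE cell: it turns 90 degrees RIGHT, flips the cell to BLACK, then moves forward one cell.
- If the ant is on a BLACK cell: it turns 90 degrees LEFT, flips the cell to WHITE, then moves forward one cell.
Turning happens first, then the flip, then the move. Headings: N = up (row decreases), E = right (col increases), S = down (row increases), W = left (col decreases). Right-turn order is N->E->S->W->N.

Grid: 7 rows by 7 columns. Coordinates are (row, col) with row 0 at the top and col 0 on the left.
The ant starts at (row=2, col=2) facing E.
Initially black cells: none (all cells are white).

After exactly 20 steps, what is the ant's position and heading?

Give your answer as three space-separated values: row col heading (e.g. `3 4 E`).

Step 1: on WHITE (2,2): turn R to S, flip to black, move to (3,2). |black|=1
Step 2: on WHITE (3,2): turn R to W, flip to black, move to (3,1). |black|=2
Step 3: on WHITE (3,1): turn R to N, flip to black, move to (2,1). |black|=3
Step 4: on WHITE (2,1): turn R to E, flip to black, move to (2,2). |black|=4
Step 5: on BLACK (2,2): turn L to N, flip to white, move to (1,2). |black|=3
Step 6: on WHITE (1,2): turn R to E, flip to black, move to (1,3). |black|=4
Step 7: on WHITE (1,3): turn R to S, flip to black, move to (2,3). |black|=5
Step 8: on WHITE (2,3): turn R to W, flip to black, move to (2,2). |black|=6
Step 9: on WHITE (2,2): turn R to N, flip to black, move to (1,2). |black|=7
Step 10: on BLACK (1,2): turn L to W, flip to white, move to (1,1). |black|=6
Step 11: on WHITE (1,1): turn R to N, flip to black, move to (0,1). |black|=7
Step 12: on WHITE (0,1): turn R to E, flip to black, move to (0,2). |black|=8
Step 13: on WHITE (0,2): turn R to S, flip to black, move to (1,2). |black|=9
Step 14: on WHITE (1,2): turn R to W, flip to black, move to (1,1). |black|=10
Step 15: on BLACK (1,1): turn L to S, flip to white, move to (2,1). |black|=9
Step 16: on BLACK (2,1): turn L to E, flip to white, move to (2,2). |black|=8
Step 17: on BLACK (2,2): turn L to N, flip to white, move to (1,2). |black|=7
Step 18: on BLACK (1,2): turn L to W, flip to white, move to (1,1). |black|=6
Step 19: on WHITE (1,1): turn R to N, flip to black, move to (0,1). |black|=7
Step 20: on BLACK (0,1): turn L to W, flip to white, move to (0,0). |black|=6

Answer: 0 0 W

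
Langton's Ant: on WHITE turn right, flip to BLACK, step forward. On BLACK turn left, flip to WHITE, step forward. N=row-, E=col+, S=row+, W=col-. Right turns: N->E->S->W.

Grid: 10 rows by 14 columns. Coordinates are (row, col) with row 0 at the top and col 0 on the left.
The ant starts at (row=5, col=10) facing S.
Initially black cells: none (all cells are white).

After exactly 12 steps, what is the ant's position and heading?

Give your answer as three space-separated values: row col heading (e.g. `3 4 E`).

Answer: 5 12 S

Derivation:
Step 1: on WHITE (5,10): turn R to W, flip to black, move to (5,9). |black|=1
Step 2: on WHITE (5,9): turn R to N, flip to black, move to (4,9). |black|=2
Step 3: on WHITE (4,9): turn R to E, flip to black, move to (4,10). |black|=3
Step 4: on WHITE (4,10): turn R to S, flip to black, move to (5,10). |black|=4
Step 5: on BLACK (5,10): turn L to E, flip to white, move to (5,11). |black|=3
Step 6: on WHITE (5,11): turn R to S, flip to black, move to (6,11). |black|=4
Step 7: on WHITE (6,11): turn R to W, flip to black, move to (6,10). |black|=5
Step 8: on WHITE (6,10): turn R to N, flip to black, move to (5,10). |black|=6
Step 9: on WHITE (5,10): turn R to E, flip to black, move to (5,11). |black|=7
Step 10: on BLACK (5,11): turn L to N, flip to white, move to (4,11). |black|=6
Step 11: on WHITE (4,11): turn R to E, flip to black, move to (4,12). |black|=7
Step 12: on WHITE (4,12): turn R to S, flip to black, move to (5,12). |black|=8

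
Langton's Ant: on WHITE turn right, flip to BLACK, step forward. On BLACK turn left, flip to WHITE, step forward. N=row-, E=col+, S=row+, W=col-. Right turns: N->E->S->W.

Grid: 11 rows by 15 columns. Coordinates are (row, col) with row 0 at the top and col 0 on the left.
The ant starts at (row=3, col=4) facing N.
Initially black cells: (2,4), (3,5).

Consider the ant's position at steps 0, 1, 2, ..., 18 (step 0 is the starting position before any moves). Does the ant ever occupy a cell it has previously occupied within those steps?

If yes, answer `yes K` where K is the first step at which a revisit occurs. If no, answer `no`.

Step 1: on WHITE (3,4): turn R to E, flip to black, move to (3,5). |black|=3 — new cell
Step 2: on BLACK (3,5): turn L to N, flip to white, move to (2,5). |black|=2 — new cell
Step 3: on WHITE (2,5): turn R to E, flip to black, move to (2,6). |black|=3 — new cell
Step 4: on WHITE (2,6): turn R to S, flip to black, move to (3,6). |black|=4 — new cell
Step 5: on WHITE (3,6): turn R to W, flip to black, move to (3,5). |black|=5 — REVISIT

Answer: yes 5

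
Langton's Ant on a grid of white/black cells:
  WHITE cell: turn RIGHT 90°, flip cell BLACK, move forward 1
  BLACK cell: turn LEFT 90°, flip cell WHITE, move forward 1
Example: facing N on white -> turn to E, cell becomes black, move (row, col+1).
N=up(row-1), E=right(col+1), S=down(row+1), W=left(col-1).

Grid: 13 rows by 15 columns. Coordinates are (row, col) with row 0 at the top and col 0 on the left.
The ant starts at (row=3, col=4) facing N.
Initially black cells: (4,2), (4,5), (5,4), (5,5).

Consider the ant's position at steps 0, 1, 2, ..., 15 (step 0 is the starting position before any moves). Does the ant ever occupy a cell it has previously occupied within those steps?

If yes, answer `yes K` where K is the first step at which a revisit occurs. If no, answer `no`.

Step 1: on WHITE (3,4): turn R to E, flip to black, move to (3,5). |black|=5 — new cell
Step 2: on WHITE (3,5): turn R to S, flip to black, move to (4,5). |black|=6 — new cell
Step 3: on BLACK (4,5): turn L to E, flip to white, move to (4,6). |black|=5 — new cell
Step 4: on WHITE (4,6): turn R to S, flip to black, move to (5,6). |black|=6 — new cell
Step 5: on WHITE (5,6): turn R to W, flip to black, move to (5,5). |black|=7 — new cell
Step 6: on BLACK (5,5): turn L to S, flip to white, move to (6,5). |black|=6 — new cell
Step 7: on WHITE (6,5): turn R to W, flip to black, move to (6,4). |black|=7 — new cell
Step 8: on WHITE (6,4): turn R to N, flip to black, move to (5,4). |black|=8 — new cell
Step 9: on BLACK (5,4): turn L to W, flip to white, move to (5,3). |black|=7 — new cell
Step 10: on WHITE (5,3): turn R to N, flip to black, move to (4,3). |black|=8 — new cell
Step 11: on WHITE (4,3): turn R to E, flip to black, move to (4,4). |black|=9 — new cell
Step 12: on WHITE (4,4): turn R to S, flip to black, move to (5,4). |black|=10 — REVISIT

Answer: yes 12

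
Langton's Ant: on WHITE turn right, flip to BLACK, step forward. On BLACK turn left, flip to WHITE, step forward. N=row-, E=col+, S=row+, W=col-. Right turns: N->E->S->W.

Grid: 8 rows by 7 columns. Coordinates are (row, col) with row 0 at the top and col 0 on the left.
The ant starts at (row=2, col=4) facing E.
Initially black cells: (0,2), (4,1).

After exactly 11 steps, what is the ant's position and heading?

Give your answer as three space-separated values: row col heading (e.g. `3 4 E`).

Answer: 0 3 N

Derivation:
Step 1: on WHITE (2,4): turn R to S, flip to black, move to (3,4). |black|=3
Step 2: on WHITE (3,4): turn R to W, flip to black, move to (3,3). |black|=4
Step 3: on WHITE (3,3): turn R to N, flip to black, move to (2,3). |black|=5
Step 4: on WHITE (2,3): turn R to E, flip to black, move to (2,4). |black|=6
Step 5: on BLACK (2,4): turn L to N, flip to white, move to (1,4). |black|=5
Step 6: on WHITE (1,4): turn R to E, flip to black, move to (1,5). |black|=6
Step 7: on WHITE (1,5): turn R to S, flip to black, move to (2,5). |black|=7
Step 8: on WHITE (2,5): turn R to W, flip to black, move to (2,4). |black|=8
Step 9: on WHITE (2,4): turn R to N, flip to black, move to (1,4). |black|=9
Step 10: on BLACK (1,4): turn L to W, flip to white, move to (1,3). |black|=8
Step 11: on WHITE (1,3): turn R to N, flip to black, move to (0,3). |black|=9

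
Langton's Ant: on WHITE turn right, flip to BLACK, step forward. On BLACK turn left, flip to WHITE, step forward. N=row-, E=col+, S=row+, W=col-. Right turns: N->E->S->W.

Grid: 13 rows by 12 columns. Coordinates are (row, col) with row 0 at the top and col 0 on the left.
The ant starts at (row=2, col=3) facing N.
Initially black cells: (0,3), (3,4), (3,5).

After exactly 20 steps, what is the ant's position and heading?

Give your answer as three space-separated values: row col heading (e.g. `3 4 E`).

Answer: 2 1 N

Derivation:
Step 1: on WHITE (2,3): turn R to E, flip to black, move to (2,4). |black|=4
Step 2: on WHITE (2,4): turn R to S, flip to black, move to (3,4). |black|=5
Step 3: on BLACK (3,4): turn L to E, flip to white, move to (3,5). |black|=4
Step 4: on BLACK (3,5): turn L to N, flip to white, move to (2,5). |black|=3
Step 5: on WHITE (2,5): turn R to E, flip to black, move to (2,6). |black|=4
Step 6: on WHITE (2,6): turn R to S, flip to black, move to (3,6). |black|=5
Step 7: on WHITE (3,6): turn R to W, flip to black, move to (3,5). |black|=6
Step 8: on WHITE (3,5): turn R to N, flip to black, move to (2,5). |black|=7
Step 9: on BLACK (2,5): turn L to W, flip to white, move to (2,4). |black|=6
Step 10: on BLACK (2,4): turn L to S, flip to white, move to (3,4). |black|=5
Step 11: on WHITE (3,4): turn R to W, flip to black, move to (3,3). |black|=6
Step 12: on WHITE (3,3): turn R to N, flip to black, move to (2,3). |black|=7
Step 13: on BLACK (2,3): turn L to W, flip to white, move to (2,2). |black|=6
Step 14: on WHITE (2,2): turn R to N, flip to black, move to (1,2). |black|=7
Step 15: on WHITE (1,2): turn R to E, flip to black, move to (1,3). |black|=8
Step 16: on WHITE (1,3): turn R to S, flip to black, move to (2,3). |black|=9
Step 17: on WHITE (2,3): turn R to W, flip to black, move to (2,2). |black|=10
Step 18: on BLACK (2,2): turn L to S, flip to white, move to (3,2). |black|=9
Step 19: on WHITE (3,2): turn R to W, flip to black, move to (3,1). |black|=10
Step 20: on WHITE (3,1): turn R to N, flip to black, move to (2,1). |black|=11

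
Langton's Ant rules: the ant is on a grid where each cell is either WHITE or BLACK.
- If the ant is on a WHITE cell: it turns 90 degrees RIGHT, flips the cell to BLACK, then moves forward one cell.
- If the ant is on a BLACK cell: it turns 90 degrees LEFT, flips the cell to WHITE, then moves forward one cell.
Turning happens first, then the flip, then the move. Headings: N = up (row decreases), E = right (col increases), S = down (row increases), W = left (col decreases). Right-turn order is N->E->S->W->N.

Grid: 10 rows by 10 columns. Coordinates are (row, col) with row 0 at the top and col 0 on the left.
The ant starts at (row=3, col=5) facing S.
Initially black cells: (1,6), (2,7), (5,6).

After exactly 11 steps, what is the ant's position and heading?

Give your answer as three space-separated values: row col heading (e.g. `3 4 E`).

Step 1: on WHITE (3,5): turn R to W, flip to black, move to (3,4). |black|=4
Step 2: on WHITE (3,4): turn R to N, flip to black, move to (2,4). |black|=5
Step 3: on WHITE (2,4): turn R to E, flip to black, move to (2,5). |black|=6
Step 4: on WHITE (2,5): turn R to S, flip to black, move to (3,5). |black|=7
Step 5: on BLACK (3,5): turn L to E, flip to white, move to (3,6). |black|=6
Step 6: on WHITE (3,6): turn R to S, flip to black, move to (4,6). |black|=7
Step 7: on WHITE (4,6): turn R to W, flip to black, move to (4,5). |black|=8
Step 8: on WHITE (4,5): turn R to N, flip to black, move to (3,5). |black|=9
Step 9: on WHITE (3,5): turn R to E, flip to black, move to (3,6). |black|=10
Step 10: on BLACK (3,6): turn L to N, flip to white, move to (2,6). |black|=9
Step 11: on WHITE (2,6): turn R to E, flip to black, move to (2,7). |black|=10

Answer: 2 7 E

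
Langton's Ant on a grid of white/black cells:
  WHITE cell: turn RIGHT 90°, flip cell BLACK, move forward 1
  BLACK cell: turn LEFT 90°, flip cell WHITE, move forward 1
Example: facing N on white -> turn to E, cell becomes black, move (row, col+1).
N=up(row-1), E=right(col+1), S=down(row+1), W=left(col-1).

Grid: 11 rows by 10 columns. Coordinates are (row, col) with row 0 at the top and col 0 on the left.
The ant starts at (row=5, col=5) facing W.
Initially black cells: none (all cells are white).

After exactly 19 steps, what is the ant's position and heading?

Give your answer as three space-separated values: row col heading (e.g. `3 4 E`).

Answer: 7 6 S

Derivation:
Step 1: on WHITE (5,5): turn R to N, flip to black, move to (4,5). |black|=1
Step 2: on WHITE (4,5): turn R to E, flip to black, move to (4,6). |black|=2
Step 3: on WHITE (4,6): turn R to S, flip to black, move to (5,6). |black|=3
Step 4: on WHITE (5,6): turn R to W, flip to black, move to (5,5). |black|=4
Step 5: on BLACK (5,5): turn L to S, flip to white, move to (6,5). |black|=3
Step 6: on WHITE (6,5): turn R to W, flip to black, move to (6,4). |black|=4
Step 7: on WHITE (6,4): turn R to N, flip to black, move to (5,4). |black|=5
Step 8: on WHITE (5,4): turn R to E, flip to black, move to (5,5). |black|=6
Step 9: on WHITE (5,5): turn R to S, flip to black, move to (6,5). |black|=7
Step 10: on BLACK (6,5): turn L to E, flip to white, move to (6,6). |black|=6
Step 11: on WHITE (6,6): turn R to S, flip to black, move to (7,6). |black|=7
Step 12: on WHITE (7,6): turn R to W, flip to black, move to (7,5). |black|=8
Step 13: on WHITE (7,5): turn R to N, flip to black, move to (6,5). |black|=9
Step 14: on WHITE (6,5): turn R to E, flip to black, move to (6,6). |black|=10
Step 15: on BLACK (6,6): turn L to N, flip to white, move to (5,6). |black|=9
Step 16: on BLACK (5,6): turn L to W, flip to white, move to (5,5). |black|=8
Step 17: on BLACK (5,5): turn L to S, flip to white, move to (6,5). |black|=7
Step 18: on BLACK (6,5): turn L to E, flip to white, move to (6,6). |black|=6
Step 19: on WHITE (6,6): turn R to S, flip to black, move to (7,6). |black|=7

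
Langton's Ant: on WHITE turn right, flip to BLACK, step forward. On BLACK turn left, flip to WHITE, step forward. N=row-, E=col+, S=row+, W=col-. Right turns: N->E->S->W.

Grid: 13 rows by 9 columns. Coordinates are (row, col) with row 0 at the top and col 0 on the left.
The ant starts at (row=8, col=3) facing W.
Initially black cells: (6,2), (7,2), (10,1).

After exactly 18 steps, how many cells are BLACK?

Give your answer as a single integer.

Step 1: on WHITE (8,3): turn R to N, flip to black, move to (7,3). |black|=4
Step 2: on WHITE (7,3): turn R to E, flip to black, move to (7,4). |black|=5
Step 3: on WHITE (7,4): turn R to S, flip to black, move to (8,4). |black|=6
Step 4: on WHITE (8,4): turn R to W, flip to black, move to (8,3). |black|=7
Step 5: on BLACK (8,3): turn L to S, flip to white, move to (9,3). |black|=6
Step 6: on WHITE (9,3): turn R to W, flip to black, move to (9,2). |black|=7
Step 7: on WHITE (9,2): turn R to N, flip to black, move to (8,2). |black|=8
Step 8: on WHITE (8,2): turn R to E, flip to black, move to (8,3). |black|=9
Step 9: on WHITE (8,3): turn R to S, flip to black, move to (9,3). |black|=10
Step 10: on BLACK (9,3): turn L to E, flip to white, move to (9,4). |black|=9
Step 11: on WHITE (9,4): turn R to S, flip to black, move to (10,4). |black|=10
Step 12: on WHITE (10,4): turn R to W, flip to black, move to (10,3). |black|=11
Step 13: on WHITE (10,3): turn R to N, flip to black, move to (9,3). |black|=12
Step 14: on WHITE (9,3): turn R to E, flip to black, move to (9,4). |black|=13
Step 15: on BLACK (9,4): turn L to N, flip to white, move to (8,4). |black|=12
Step 16: on BLACK (8,4): turn L to W, flip to white, move to (8,3). |black|=11
Step 17: on BLACK (8,3): turn L to S, flip to white, move to (9,3). |black|=10
Step 18: on BLACK (9,3): turn L to E, flip to white, move to (9,4). |black|=9

Answer: 9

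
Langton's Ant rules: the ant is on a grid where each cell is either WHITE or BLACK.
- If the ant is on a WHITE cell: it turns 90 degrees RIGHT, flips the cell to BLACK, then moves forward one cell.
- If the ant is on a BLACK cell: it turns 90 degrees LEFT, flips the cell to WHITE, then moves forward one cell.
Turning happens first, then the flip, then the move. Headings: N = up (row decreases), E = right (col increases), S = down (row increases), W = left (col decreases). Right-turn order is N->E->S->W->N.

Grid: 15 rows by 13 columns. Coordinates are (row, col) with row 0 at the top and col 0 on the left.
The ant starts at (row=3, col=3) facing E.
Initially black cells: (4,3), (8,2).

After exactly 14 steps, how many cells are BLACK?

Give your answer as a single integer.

Answer: 6

Derivation:
Step 1: on WHITE (3,3): turn R to S, flip to black, move to (4,3). |black|=3
Step 2: on BLACK (4,3): turn L to E, flip to white, move to (4,4). |black|=2
Step 3: on WHITE (4,4): turn R to S, flip to black, move to (5,4). |black|=3
Step 4: on WHITE (5,4): turn R to W, flip to black, move to (5,3). |black|=4
Step 5: on WHITE (5,3): turn R to N, flip to black, move to (4,3). |black|=5
Step 6: on WHITE (4,3): turn R to E, flip to black, move to (4,4). |black|=6
Step 7: on BLACK (4,4): turn L to N, flip to white, move to (3,4). |black|=5
Step 8: on WHITE (3,4): turn R to E, flip to black, move to (3,5). |black|=6
Step 9: on WHITE (3,5): turn R to S, flip to black, move to (4,5). |black|=7
Step 10: on WHITE (4,5): turn R to W, flip to black, move to (4,4). |black|=8
Step 11: on WHITE (4,4): turn R to N, flip to black, move to (3,4). |black|=9
Step 12: on BLACK (3,4): turn L to W, flip to white, move to (3,3). |black|=8
Step 13: on BLACK (3,3): turn L to S, flip to white, move to (4,3). |black|=7
Step 14: on BLACK (4,3): turn L to E, flip to white, move to (4,4). |black|=6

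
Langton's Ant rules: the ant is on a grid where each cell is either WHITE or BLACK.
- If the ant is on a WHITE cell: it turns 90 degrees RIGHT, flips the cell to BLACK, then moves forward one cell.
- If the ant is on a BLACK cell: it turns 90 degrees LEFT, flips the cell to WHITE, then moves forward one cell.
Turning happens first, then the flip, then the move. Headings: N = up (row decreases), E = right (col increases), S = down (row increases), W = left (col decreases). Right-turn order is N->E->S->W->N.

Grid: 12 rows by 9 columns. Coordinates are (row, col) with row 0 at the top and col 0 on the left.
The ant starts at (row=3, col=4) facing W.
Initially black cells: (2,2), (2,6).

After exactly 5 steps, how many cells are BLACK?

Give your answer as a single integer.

Answer: 5

Derivation:
Step 1: on WHITE (3,4): turn R to N, flip to black, move to (2,4). |black|=3
Step 2: on WHITE (2,4): turn R to E, flip to black, move to (2,5). |black|=4
Step 3: on WHITE (2,5): turn R to S, flip to black, move to (3,5). |black|=5
Step 4: on WHITE (3,5): turn R to W, flip to black, move to (3,4). |black|=6
Step 5: on BLACK (3,4): turn L to S, flip to white, move to (4,4). |black|=5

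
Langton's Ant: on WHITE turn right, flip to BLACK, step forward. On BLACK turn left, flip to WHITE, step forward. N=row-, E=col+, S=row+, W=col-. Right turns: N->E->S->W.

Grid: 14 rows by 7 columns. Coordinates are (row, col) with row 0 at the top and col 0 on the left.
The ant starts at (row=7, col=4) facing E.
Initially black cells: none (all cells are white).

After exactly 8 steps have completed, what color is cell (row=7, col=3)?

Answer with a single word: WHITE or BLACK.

Step 1: on WHITE (7,4): turn R to S, flip to black, move to (8,4). |black|=1
Step 2: on WHITE (8,4): turn R to W, flip to black, move to (8,3). |black|=2
Step 3: on WHITE (8,3): turn R to N, flip to black, move to (7,3). |black|=3
Step 4: on WHITE (7,3): turn R to E, flip to black, move to (7,4). |black|=4
Step 5: on BLACK (7,4): turn L to N, flip to white, move to (6,4). |black|=3
Step 6: on WHITE (6,4): turn R to E, flip to black, move to (6,5). |black|=4
Step 7: on WHITE (6,5): turn R to S, flip to black, move to (7,5). |black|=5
Step 8: on WHITE (7,5): turn R to W, flip to black, move to (7,4). |black|=6

Answer: BLACK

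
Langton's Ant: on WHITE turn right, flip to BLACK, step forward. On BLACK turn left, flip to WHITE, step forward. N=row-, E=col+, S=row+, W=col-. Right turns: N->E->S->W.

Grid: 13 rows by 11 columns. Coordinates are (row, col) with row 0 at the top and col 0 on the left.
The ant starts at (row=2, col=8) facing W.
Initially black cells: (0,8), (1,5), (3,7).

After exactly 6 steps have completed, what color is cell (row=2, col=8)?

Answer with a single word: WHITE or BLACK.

Answer: WHITE

Derivation:
Step 1: on WHITE (2,8): turn R to N, flip to black, move to (1,8). |black|=4
Step 2: on WHITE (1,8): turn R to E, flip to black, move to (1,9). |black|=5
Step 3: on WHITE (1,9): turn R to S, flip to black, move to (2,9). |black|=6
Step 4: on WHITE (2,9): turn R to W, flip to black, move to (2,8). |black|=7
Step 5: on BLACK (2,8): turn L to S, flip to white, move to (3,8). |black|=6
Step 6: on WHITE (3,8): turn R to W, flip to black, move to (3,7). |black|=7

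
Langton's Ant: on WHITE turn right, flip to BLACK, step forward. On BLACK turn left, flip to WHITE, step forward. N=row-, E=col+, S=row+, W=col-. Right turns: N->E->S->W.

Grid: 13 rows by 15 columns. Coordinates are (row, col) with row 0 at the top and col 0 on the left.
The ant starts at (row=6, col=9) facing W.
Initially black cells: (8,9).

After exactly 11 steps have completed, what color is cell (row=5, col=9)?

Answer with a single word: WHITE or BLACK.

Step 1: on WHITE (6,9): turn R to N, flip to black, move to (5,9). |black|=2
Step 2: on WHITE (5,9): turn R to E, flip to black, move to (5,10). |black|=3
Step 3: on WHITE (5,10): turn R to S, flip to black, move to (6,10). |black|=4
Step 4: on WHITE (6,10): turn R to W, flip to black, move to (6,9). |black|=5
Step 5: on BLACK (6,9): turn L to S, flip to white, move to (7,9). |black|=4
Step 6: on WHITE (7,9): turn R to W, flip to black, move to (7,8). |black|=5
Step 7: on WHITE (7,8): turn R to N, flip to black, move to (6,8). |black|=6
Step 8: on WHITE (6,8): turn R to E, flip to black, move to (6,9). |black|=7
Step 9: on WHITE (6,9): turn R to S, flip to black, move to (7,9). |black|=8
Step 10: on BLACK (7,9): turn L to E, flip to white, move to (7,10). |black|=7
Step 11: on WHITE (7,10): turn R to S, flip to black, move to (8,10). |black|=8

Answer: BLACK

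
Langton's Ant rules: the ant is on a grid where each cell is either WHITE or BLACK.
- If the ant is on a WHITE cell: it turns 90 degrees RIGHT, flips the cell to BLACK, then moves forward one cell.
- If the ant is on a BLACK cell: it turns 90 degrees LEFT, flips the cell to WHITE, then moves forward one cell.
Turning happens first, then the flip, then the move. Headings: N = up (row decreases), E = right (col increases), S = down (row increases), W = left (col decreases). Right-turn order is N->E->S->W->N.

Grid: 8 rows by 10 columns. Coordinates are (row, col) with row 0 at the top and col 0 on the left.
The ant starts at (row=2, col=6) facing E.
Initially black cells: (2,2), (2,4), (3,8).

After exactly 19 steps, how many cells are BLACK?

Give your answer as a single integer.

Step 1: on WHITE (2,6): turn R to S, flip to black, move to (3,6). |black|=4
Step 2: on WHITE (3,6): turn R to W, flip to black, move to (3,5). |black|=5
Step 3: on WHITE (3,5): turn R to N, flip to black, move to (2,5). |black|=6
Step 4: on WHITE (2,5): turn R to E, flip to black, move to (2,6). |black|=7
Step 5: on BLACK (2,6): turn L to N, flip to white, move to (1,6). |black|=6
Step 6: on WHITE (1,6): turn R to E, flip to black, move to (1,7). |black|=7
Step 7: on WHITE (1,7): turn R to S, flip to black, move to (2,7). |black|=8
Step 8: on WHITE (2,7): turn R to W, flip to black, move to (2,6). |black|=9
Step 9: on WHITE (2,6): turn R to N, flip to black, move to (1,6). |black|=10
Step 10: on BLACK (1,6): turn L to W, flip to white, move to (1,5). |black|=9
Step 11: on WHITE (1,5): turn R to N, flip to black, move to (0,5). |black|=10
Step 12: on WHITE (0,5): turn R to E, flip to black, move to (0,6). |black|=11
Step 13: on WHITE (0,6): turn R to S, flip to black, move to (1,6). |black|=12
Step 14: on WHITE (1,6): turn R to W, flip to black, move to (1,5). |black|=13
Step 15: on BLACK (1,5): turn L to S, flip to white, move to (2,5). |black|=12
Step 16: on BLACK (2,5): turn L to E, flip to white, move to (2,6). |black|=11
Step 17: on BLACK (2,6): turn L to N, flip to white, move to (1,6). |black|=10
Step 18: on BLACK (1,6): turn L to W, flip to white, move to (1,5). |black|=9
Step 19: on WHITE (1,5): turn R to N, flip to black, move to (0,5). |black|=10

Answer: 10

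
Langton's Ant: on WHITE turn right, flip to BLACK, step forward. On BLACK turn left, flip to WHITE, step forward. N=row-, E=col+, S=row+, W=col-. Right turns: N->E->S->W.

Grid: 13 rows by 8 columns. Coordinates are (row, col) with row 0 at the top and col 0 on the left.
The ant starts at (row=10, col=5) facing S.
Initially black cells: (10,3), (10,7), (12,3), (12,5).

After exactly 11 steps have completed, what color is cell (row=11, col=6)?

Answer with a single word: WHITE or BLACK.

Step 1: on WHITE (10,5): turn R to W, flip to black, move to (10,4). |black|=5
Step 2: on WHITE (10,4): turn R to N, flip to black, move to (9,4). |black|=6
Step 3: on WHITE (9,4): turn R to E, flip to black, move to (9,5). |black|=7
Step 4: on WHITE (9,5): turn R to S, flip to black, move to (10,5). |black|=8
Step 5: on BLACK (10,5): turn L to E, flip to white, move to (10,6). |black|=7
Step 6: on WHITE (10,6): turn R to S, flip to black, move to (11,6). |black|=8
Step 7: on WHITE (11,6): turn R to W, flip to black, move to (11,5). |black|=9
Step 8: on WHITE (11,5): turn R to N, flip to black, move to (10,5). |black|=10
Step 9: on WHITE (10,5): turn R to E, flip to black, move to (10,6). |black|=11
Step 10: on BLACK (10,6): turn L to N, flip to white, move to (9,6). |black|=10
Step 11: on WHITE (9,6): turn R to E, flip to black, move to (9,7). |black|=11

Answer: BLACK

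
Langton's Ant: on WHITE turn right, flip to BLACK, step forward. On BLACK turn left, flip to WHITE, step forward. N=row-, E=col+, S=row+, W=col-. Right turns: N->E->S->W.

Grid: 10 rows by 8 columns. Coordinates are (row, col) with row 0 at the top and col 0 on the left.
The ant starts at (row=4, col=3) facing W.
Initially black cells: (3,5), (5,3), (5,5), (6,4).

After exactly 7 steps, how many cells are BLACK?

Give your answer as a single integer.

Answer: 7

Derivation:
Step 1: on WHITE (4,3): turn R to N, flip to black, move to (3,3). |black|=5
Step 2: on WHITE (3,3): turn R to E, flip to black, move to (3,4). |black|=6
Step 3: on WHITE (3,4): turn R to S, flip to black, move to (4,4). |black|=7
Step 4: on WHITE (4,4): turn R to W, flip to black, move to (4,3). |black|=8
Step 5: on BLACK (4,3): turn L to S, flip to white, move to (5,3). |black|=7
Step 6: on BLACK (5,3): turn L to E, flip to white, move to (5,4). |black|=6
Step 7: on WHITE (5,4): turn R to S, flip to black, move to (6,4). |black|=7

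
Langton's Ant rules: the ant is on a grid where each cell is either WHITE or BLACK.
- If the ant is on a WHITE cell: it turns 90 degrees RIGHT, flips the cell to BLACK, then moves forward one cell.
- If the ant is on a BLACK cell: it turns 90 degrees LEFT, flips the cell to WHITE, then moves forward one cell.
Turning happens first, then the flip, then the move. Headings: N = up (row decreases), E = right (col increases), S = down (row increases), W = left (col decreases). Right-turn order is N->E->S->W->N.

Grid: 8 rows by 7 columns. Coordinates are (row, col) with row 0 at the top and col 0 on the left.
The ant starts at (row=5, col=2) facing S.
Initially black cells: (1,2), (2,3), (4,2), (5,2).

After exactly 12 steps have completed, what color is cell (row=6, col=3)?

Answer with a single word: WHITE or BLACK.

Answer: BLACK

Derivation:
Step 1: on BLACK (5,2): turn L to E, flip to white, move to (5,3). |black|=3
Step 2: on WHITE (5,3): turn R to S, flip to black, move to (6,3). |black|=4
Step 3: on WHITE (6,3): turn R to W, flip to black, move to (6,2). |black|=5
Step 4: on WHITE (6,2): turn R to N, flip to black, move to (5,2). |black|=6
Step 5: on WHITE (5,2): turn R to E, flip to black, move to (5,3). |black|=7
Step 6: on BLACK (5,3): turn L to N, flip to white, move to (4,3). |black|=6
Step 7: on WHITE (4,3): turn R to E, flip to black, move to (4,4). |black|=7
Step 8: on WHITE (4,4): turn R to S, flip to black, move to (5,4). |black|=8
Step 9: on WHITE (5,4): turn R to W, flip to black, move to (5,3). |black|=9
Step 10: on WHITE (5,3): turn R to N, flip to black, move to (4,3). |black|=10
Step 11: on BLACK (4,3): turn L to W, flip to white, move to (4,2). |black|=9
Step 12: on BLACK (4,2): turn L to S, flip to white, move to (5,2). |black|=8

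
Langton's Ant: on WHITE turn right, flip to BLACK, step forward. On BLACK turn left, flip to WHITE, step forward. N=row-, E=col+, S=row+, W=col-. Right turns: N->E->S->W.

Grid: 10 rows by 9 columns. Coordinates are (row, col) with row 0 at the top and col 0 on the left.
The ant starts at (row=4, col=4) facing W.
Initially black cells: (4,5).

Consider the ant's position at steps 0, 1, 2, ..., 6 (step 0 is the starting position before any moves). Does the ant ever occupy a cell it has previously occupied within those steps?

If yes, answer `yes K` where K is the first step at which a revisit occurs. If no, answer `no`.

Step 1: on WHITE (4,4): turn R to N, flip to black, move to (3,4). |black|=2 — new cell
Step 2: on WHITE (3,4): turn R to E, flip to black, move to (3,5). |black|=3 — new cell
Step 3: on WHITE (3,5): turn R to S, flip to black, move to (4,5). |black|=4 — new cell
Step 4: on BLACK (4,5): turn L to E, flip to white, move to (4,6). |black|=3 — new cell
Step 5: on WHITE (4,6): turn R to S, flip to black, move to (5,6). |black|=4 — new cell
Step 6: on WHITE (5,6): turn R to W, flip to black, move to (5,5). |black|=5 — new cell
No revisit within 6 steps.

Answer: no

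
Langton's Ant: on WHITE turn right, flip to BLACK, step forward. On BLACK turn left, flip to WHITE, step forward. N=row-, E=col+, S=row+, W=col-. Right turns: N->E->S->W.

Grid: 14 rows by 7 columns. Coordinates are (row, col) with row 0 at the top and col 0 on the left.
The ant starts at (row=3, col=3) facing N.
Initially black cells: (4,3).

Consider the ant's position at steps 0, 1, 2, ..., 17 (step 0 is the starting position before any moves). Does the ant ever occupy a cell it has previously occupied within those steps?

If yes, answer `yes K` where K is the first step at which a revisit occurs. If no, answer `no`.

Answer: yes 7

Derivation:
Step 1: on WHITE (3,3): turn R to E, flip to black, move to (3,4). |black|=2 — new cell
Step 2: on WHITE (3,4): turn R to S, flip to black, move to (4,4). |black|=3 — new cell
Step 3: on WHITE (4,4): turn R to W, flip to black, move to (4,3). |black|=4 — new cell
Step 4: on BLACK (4,3): turn L to S, flip to white, move to (5,3). |black|=3 — new cell
Step 5: on WHITE (5,3): turn R to W, flip to black, move to (5,2). |black|=4 — new cell
Step 6: on WHITE (5,2): turn R to N, flip to black, move to (4,2). |black|=5 — new cell
Step 7: on WHITE (4,2): turn R to E, flip to black, move to (4,3). |black|=6 — REVISIT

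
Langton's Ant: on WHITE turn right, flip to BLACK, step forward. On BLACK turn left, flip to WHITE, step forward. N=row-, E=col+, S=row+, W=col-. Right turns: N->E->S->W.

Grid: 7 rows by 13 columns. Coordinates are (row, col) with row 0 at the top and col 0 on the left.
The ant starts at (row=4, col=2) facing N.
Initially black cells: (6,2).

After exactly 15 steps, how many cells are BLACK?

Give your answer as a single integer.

Step 1: on WHITE (4,2): turn R to E, flip to black, move to (4,3). |black|=2
Step 2: on WHITE (4,3): turn R to S, flip to black, move to (5,3). |black|=3
Step 3: on WHITE (5,3): turn R to W, flip to black, move to (5,2). |black|=4
Step 4: on WHITE (5,2): turn R to N, flip to black, move to (4,2). |black|=5
Step 5: on BLACK (4,2): turn L to W, flip to white, move to (4,1). |black|=4
Step 6: on WHITE (4,1): turn R to N, flip to black, move to (3,1). |black|=5
Step 7: on WHITE (3,1): turn R to E, flip to black, move to (3,2). |black|=6
Step 8: on WHITE (3,2): turn R to S, flip to black, move to (4,2). |black|=7
Step 9: on WHITE (4,2): turn R to W, flip to black, move to (4,1). |black|=8
Step 10: on BLACK (4,1): turn L to S, flip to white, move to (5,1). |black|=7
Step 11: on WHITE (5,1): turn R to W, flip to black, move to (5,0). |black|=8
Step 12: on WHITE (5,0): turn R to N, flip to black, move to (4,0). |black|=9
Step 13: on WHITE (4,0): turn R to E, flip to black, move to (4,1). |black|=10
Step 14: on WHITE (4,1): turn R to S, flip to black, move to (5,1). |black|=11
Step 15: on BLACK (5,1): turn L to E, flip to white, move to (5,2). |black|=10

Answer: 10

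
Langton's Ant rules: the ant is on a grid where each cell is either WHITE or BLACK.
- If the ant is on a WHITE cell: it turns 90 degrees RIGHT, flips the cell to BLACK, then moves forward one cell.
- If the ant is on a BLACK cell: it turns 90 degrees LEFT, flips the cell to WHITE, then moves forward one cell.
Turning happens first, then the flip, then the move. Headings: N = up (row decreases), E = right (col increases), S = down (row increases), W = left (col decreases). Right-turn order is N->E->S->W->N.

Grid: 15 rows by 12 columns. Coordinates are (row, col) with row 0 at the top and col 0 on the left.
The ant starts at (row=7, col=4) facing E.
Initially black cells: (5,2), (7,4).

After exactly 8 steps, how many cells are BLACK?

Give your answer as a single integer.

Step 1: on BLACK (7,4): turn L to N, flip to white, move to (6,4). |black|=1
Step 2: on WHITE (6,4): turn R to E, flip to black, move to (6,5). |black|=2
Step 3: on WHITE (6,5): turn R to S, flip to black, move to (7,5). |black|=3
Step 4: on WHITE (7,5): turn R to W, flip to black, move to (7,4). |black|=4
Step 5: on WHITE (7,4): turn R to N, flip to black, move to (6,4). |black|=5
Step 6: on BLACK (6,4): turn L to W, flip to white, move to (6,3). |black|=4
Step 7: on WHITE (6,3): turn R to N, flip to black, move to (5,3). |black|=5
Step 8: on WHITE (5,3): turn R to E, flip to black, move to (5,4). |black|=6

Answer: 6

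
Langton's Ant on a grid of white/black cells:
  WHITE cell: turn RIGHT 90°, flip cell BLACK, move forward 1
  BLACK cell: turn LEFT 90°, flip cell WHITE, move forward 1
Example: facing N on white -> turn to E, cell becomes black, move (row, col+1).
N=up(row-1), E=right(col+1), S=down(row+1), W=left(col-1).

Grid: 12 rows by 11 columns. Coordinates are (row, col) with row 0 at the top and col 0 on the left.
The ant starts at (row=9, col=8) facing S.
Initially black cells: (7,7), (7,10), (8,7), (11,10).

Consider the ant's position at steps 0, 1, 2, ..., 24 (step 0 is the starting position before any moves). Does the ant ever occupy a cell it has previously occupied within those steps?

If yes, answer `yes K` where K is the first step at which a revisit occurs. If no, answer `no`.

Answer: yes 9

Derivation:
Step 1: on WHITE (9,8): turn R to W, flip to black, move to (9,7). |black|=5 — new cell
Step 2: on WHITE (9,7): turn R to N, flip to black, move to (8,7). |black|=6 — new cell
Step 3: on BLACK (8,7): turn L to W, flip to white, move to (8,6). |black|=5 — new cell
Step 4: on WHITE (8,6): turn R to N, flip to black, move to (7,6). |black|=6 — new cell
Step 5: on WHITE (7,6): turn R to E, flip to black, move to (7,7). |black|=7 — new cell
Step 6: on BLACK (7,7): turn L to N, flip to white, move to (6,7). |black|=6 — new cell
Step 7: on WHITE (6,7): turn R to E, flip to black, move to (6,8). |black|=7 — new cell
Step 8: on WHITE (6,8): turn R to S, flip to black, move to (7,8). |black|=8 — new cell
Step 9: on WHITE (7,8): turn R to W, flip to black, move to (7,7). |black|=9 — REVISIT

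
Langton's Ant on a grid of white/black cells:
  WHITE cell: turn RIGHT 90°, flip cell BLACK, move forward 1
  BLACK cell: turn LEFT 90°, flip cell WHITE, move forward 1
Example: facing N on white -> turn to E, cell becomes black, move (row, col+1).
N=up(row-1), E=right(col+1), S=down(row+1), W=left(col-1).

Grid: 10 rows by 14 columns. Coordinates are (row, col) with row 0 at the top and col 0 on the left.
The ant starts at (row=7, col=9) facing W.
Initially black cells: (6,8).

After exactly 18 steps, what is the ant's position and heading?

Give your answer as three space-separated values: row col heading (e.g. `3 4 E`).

Answer: 8 10 E

Derivation:
Step 1: on WHITE (7,9): turn R to N, flip to black, move to (6,9). |black|=2
Step 2: on WHITE (6,9): turn R to E, flip to black, move to (6,10). |black|=3
Step 3: on WHITE (6,10): turn R to S, flip to black, move to (7,10). |black|=4
Step 4: on WHITE (7,10): turn R to W, flip to black, move to (7,9). |black|=5
Step 5: on BLACK (7,9): turn L to S, flip to white, move to (8,9). |black|=4
Step 6: on WHITE (8,9): turn R to W, flip to black, move to (8,8). |black|=5
Step 7: on WHITE (8,8): turn R to N, flip to black, move to (7,8). |black|=6
Step 8: on WHITE (7,8): turn R to E, flip to black, move to (7,9). |black|=7
Step 9: on WHITE (7,9): turn R to S, flip to black, move to (8,9). |black|=8
Step 10: on BLACK (8,9): turn L to E, flip to white, move to (8,10). |black|=7
Step 11: on WHITE (8,10): turn R to S, flip to black, move to (9,10). |black|=8
Step 12: on WHITE (9,10): turn R to W, flip to black, move to (9,9). |black|=9
Step 13: on WHITE (9,9): turn R to N, flip to black, move to (8,9). |black|=10
Step 14: on WHITE (8,9): turn R to E, flip to black, move to (8,10). |black|=11
Step 15: on BLACK (8,10): turn L to N, flip to white, move to (7,10). |black|=10
Step 16: on BLACK (7,10): turn L to W, flip to white, move to (7,9). |black|=9
Step 17: on BLACK (7,9): turn L to S, flip to white, move to (8,9). |black|=8
Step 18: on BLACK (8,9): turn L to E, flip to white, move to (8,10). |black|=7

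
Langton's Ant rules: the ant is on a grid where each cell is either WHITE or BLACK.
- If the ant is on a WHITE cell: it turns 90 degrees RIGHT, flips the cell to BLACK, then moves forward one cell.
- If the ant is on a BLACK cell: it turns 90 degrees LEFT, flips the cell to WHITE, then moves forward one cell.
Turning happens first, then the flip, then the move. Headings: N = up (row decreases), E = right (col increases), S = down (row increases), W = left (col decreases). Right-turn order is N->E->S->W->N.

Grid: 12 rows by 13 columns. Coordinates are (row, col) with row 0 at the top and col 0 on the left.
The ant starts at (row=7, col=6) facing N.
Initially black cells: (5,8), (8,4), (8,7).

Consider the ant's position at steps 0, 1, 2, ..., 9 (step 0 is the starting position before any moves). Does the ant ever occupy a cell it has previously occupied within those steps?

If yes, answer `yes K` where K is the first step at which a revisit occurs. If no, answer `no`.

Step 1: on WHITE (7,6): turn R to E, flip to black, move to (7,7). |black|=4 — new cell
Step 2: on WHITE (7,7): turn R to S, flip to black, move to (8,7). |black|=5 — new cell
Step 3: on BLACK (8,7): turn L to E, flip to white, move to (8,8). |black|=4 — new cell
Step 4: on WHITE (8,8): turn R to S, flip to black, move to (9,8). |black|=5 — new cell
Step 5: on WHITE (9,8): turn R to W, flip to black, move to (9,7). |black|=6 — new cell
Step 6: on WHITE (9,7): turn R to N, flip to black, move to (8,7). |black|=7 — REVISIT

Answer: yes 6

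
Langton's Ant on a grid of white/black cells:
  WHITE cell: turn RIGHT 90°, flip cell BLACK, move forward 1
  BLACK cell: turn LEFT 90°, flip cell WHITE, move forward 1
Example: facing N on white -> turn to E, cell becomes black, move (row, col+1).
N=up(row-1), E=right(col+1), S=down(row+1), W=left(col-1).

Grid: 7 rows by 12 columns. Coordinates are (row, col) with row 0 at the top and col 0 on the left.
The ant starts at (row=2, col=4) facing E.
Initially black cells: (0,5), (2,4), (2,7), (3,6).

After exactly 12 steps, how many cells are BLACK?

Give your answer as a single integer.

Step 1: on BLACK (2,4): turn L to N, flip to white, move to (1,4). |black|=3
Step 2: on WHITE (1,4): turn R to E, flip to black, move to (1,5). |black|=4
Step 3: on WHITE (1,5): turn R to S, flip to black, move to (2,5). |black|=5
Step 4: on WHITE (2,5): turn R to W, flip to black, move to (2,4). |black|=6
Step 5: on WHITE (2,4): turn R to N, flip to black, move to (1,4). |black|=7
Step 6: on BLACK (1,4): turn L to W, flip to white, move to (1,3). |black|=6
Step 7: on WHITE (1,3): turn R to N, flip to black, move to (0,3). |black|=7
Step 8: on WHITE (0,3): turn R to E, flip to black, move to (0,4). |black|=8
Step 9: on WHITE (0,4): turn R to S, flip to black, move to (1,4). |black|=9
Step 10: on WHITE (1,4): turn R to W, flip to black, move to (1,3). |black|=10
Step 11: on BLACK (1,3): turn L to S, flip to white, move to (2,3). |black|=9
Step 12: on WHITE (2,3): turn R to W, flip to black, move to (2,2). |black|=10

Answer: 10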